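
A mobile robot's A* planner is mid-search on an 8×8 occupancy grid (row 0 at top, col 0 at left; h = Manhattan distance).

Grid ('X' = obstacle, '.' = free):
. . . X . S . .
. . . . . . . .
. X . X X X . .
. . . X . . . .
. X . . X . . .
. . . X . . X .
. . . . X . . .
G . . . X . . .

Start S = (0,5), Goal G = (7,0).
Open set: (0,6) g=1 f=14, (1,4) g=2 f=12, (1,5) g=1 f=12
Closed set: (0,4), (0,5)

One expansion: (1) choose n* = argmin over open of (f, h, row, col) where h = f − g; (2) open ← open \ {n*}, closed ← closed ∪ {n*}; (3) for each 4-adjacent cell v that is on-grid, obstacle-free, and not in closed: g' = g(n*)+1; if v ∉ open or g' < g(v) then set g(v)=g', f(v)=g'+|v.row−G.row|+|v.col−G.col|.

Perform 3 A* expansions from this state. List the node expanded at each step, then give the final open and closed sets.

order=[(1,4) → (1,3) → (1,2)]; open=[(0,2) g=5 f=14, (0,6) g=1 f=14, (1,1) g=5 f=12, (1,5) g=1 f=12, (2,2) g=5 f=12]; closed=[(0,4), (0,5), (1,2), (1,3), (1,4)]

step 1: expand (1,4) (f=12, h=10) → closed; open now [(0,6) g=1 f=14, (1,3) g=3 f=12, (1,5) g=1 f=12]
step 2: expand (1,3) (f=12, h=9) → closed; open now [(0,6) g=1 f=14, (1,2) g=4 f=12, (1,5) g=1 f=12]
step 3: expand (1,2) (f=12, h=8) → closed; open now [(0,2) g=5 f=14, (0,6) g=1 f=14, (1,1) g=5 f=12, (1,5) g=1 f=12, (2,2) g=5 f=12]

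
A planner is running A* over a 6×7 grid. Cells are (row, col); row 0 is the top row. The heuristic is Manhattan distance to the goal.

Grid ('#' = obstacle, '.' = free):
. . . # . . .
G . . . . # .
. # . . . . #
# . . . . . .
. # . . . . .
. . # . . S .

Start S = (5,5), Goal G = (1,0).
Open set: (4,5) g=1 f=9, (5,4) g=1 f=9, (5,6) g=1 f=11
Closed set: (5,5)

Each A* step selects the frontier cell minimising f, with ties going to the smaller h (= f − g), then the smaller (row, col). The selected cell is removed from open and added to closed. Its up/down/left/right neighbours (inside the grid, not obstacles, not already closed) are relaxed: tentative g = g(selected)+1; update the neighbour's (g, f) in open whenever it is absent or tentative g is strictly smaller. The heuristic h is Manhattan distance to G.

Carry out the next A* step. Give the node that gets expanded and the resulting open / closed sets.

expanded=(4,5); open=[(3,5) g=2 f=9, (4,4) g=2 f=9, (4,6) g=2 f=11, (5,4) g=1 f=9, (5,6) g=1 f=11]; closed=[(4,5), (5,5)]

step 1: expand (4,5) (f=9, h=8) → closed; open now [(3,5) g=2 f=9, (4,4) g=2 f=9, (4,6) g=2 f=11, (5,4) g=1 f=9, (5,6) g=1 f=11]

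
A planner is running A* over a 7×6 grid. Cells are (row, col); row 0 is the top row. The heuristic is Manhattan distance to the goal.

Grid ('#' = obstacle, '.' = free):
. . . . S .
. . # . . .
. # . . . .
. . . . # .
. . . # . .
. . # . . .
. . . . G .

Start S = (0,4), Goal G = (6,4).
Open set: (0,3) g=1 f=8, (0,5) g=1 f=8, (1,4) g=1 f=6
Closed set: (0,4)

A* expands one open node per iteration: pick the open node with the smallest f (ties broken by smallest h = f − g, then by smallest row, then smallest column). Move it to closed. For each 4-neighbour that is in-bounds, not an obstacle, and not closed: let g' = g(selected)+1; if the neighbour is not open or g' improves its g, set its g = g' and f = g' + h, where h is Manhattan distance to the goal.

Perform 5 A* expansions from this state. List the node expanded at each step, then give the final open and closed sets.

step 1: expand (1,4) (f=6, h=5) → closed; open now [(0,3) g=1 f=8, (0,5) g=1 f=8, (1,3) g=2 f=8, (1,5) g=2 f=8, (2,4) g=2 f=6]
step 2: expand (2,4) (f=6, h=4) → closed; open now [(0,3) g=1 f=8, (0,5) g=1 f=8, (1,3) g=2 f=8, (1,5) g=2 f=8, (2,3) g=3 f=8, (2,5) g=3 f=8]
step 3: expand (2,3) (f=8, h=5) → closed; open now [(0,3) g=1 f=8, (0,5) g=1 f=8, (1,3) g=2 f=8, (1,5) g=2 f=8, (2,2) g=4 f=10, (2,5) g=3 f=8, (3,3) g=4 f=8]
step 4: expand (3,3) (f=8, h=4) → closed; open now [(0,3) g=1 f=8, (0,5) g=1 f=8, (1,3) g=2 f=8, (1,5) g=2 f=8, (2,2) g=4 f=10, (2,5) g=3 f=8, (3,2) g=5 f=10]
step 5: expand (2,5) (f=8, h=5) → closed; open now [(0,3) g=1 f=8, (0,5) g=1 f=8, (1,3) g=2 f=8, (1,5) g=2 f=8, (2,2) g=4 f=10, (3,2) g=5 f=10, (3,5) g=4 f=8]

order=[(1,4) → (2,4) → (2,3) → (3,3) → (2,5)]; open=[(0,3) g=1 f=8, (0,5) g=1 f=8, (1,3) g=2 f=8, (1,5) g=2 f=8, (2,2) g=4 f=10, (3,2) g=5 f=10, (3,5) g=4 f=8]; closed=[(0,4), (1,4), (2,3), (2,4), (2,5), (3,3)]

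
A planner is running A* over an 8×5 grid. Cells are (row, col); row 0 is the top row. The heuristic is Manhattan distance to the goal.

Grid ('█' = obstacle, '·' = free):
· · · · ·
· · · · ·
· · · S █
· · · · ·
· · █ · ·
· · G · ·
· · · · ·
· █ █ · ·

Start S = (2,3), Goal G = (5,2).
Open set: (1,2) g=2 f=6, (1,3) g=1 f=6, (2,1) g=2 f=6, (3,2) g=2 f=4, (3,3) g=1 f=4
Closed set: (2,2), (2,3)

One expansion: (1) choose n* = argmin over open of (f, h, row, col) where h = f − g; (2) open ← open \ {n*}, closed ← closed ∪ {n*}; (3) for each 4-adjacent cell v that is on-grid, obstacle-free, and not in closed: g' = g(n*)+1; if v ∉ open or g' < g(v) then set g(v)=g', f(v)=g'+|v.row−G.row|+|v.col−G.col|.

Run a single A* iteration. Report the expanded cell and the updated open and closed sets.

expanded=(3,2); open=[(1,2) g=2 f=6, (1,3) g=1 f=6, (2,1) g=2 f=6, (3,1) g=3 f=6, (3,3) g=1 f=4]; closed=[(2,2), (2,3), (3,2)]

step 1: expand (3,2) (f=4, h=2) → closed; open now [(1,2) g=2 f=6, (1,3) g=1 f=6, (2,1) g=2 f=6, (3,1) g=3 f=6, (3,3) g=1 f=4]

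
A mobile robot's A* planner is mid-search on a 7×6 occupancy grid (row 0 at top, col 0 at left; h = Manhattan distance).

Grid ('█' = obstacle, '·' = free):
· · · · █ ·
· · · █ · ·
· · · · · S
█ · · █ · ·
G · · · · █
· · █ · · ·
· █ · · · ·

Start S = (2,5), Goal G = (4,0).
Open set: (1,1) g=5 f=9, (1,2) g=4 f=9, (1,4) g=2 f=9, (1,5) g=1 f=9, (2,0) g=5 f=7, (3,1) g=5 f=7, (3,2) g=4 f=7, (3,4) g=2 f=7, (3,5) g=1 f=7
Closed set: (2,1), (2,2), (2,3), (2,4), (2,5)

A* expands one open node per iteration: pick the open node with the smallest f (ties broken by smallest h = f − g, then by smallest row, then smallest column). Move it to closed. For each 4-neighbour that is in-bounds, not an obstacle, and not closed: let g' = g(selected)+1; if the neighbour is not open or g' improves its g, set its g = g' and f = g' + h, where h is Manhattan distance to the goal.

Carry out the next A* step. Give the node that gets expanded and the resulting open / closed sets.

step 1: expand (2,0) (f=7, h=2) → closed; open now [(1,0) g=6 f=9, (1,1) g=5 f=9, (1,2) g=4 f=9, (1,4) g=2 f=9, (1,5) g=1 f=9, (3,1) g=5 f=7, (3,2) g=4 f=7, (3,4) g=2 f=7, (3,5) g=1 f=7]

expanded=(2,0); open=[(1,0) g=6 f=9, (1,1) g=5 f=9, (1,2) g=4 f=9, (1,4) g=2 f=9, (1,5) g=1 f=9, (3,1) g=5 f=7, (3,2) g=4 f=7, (3,4) g=2 f=7, (3,5) g=1 f=7]; closed=[(2,0), (2,1), (2,2), (2,3), (2,4), (2,5)]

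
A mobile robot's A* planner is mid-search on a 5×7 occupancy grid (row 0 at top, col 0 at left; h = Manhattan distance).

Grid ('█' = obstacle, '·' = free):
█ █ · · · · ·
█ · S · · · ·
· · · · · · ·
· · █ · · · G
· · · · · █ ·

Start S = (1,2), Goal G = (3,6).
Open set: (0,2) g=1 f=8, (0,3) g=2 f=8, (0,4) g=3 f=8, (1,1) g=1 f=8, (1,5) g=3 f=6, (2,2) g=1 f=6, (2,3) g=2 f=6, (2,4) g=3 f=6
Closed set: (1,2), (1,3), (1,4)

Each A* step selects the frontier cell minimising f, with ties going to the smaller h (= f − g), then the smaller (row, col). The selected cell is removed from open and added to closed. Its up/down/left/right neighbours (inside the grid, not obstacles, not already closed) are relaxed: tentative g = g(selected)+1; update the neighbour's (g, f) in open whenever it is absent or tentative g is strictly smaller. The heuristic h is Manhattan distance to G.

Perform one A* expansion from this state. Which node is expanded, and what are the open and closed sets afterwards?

expanded=(1,5); open=[(0,2) g=1 f=8, (0,3) g=2 f=8, (0,4) g=3 f=8, (0,5) g=4 f=8, (1,1) g=1 f=8, (1,6) g=4 f=6, (2,2) g=1 f=6, (2,3) g=2 f=6, (2,4) g=3 f=6, (2,5) g=4 f=6]; closed=[(1,2), (1,3), (1,4), (1,5)]

step 1: expand (1,5) (f=6, h=3) → closed; open now [(0,2) g=1 f=8, (0,3) g=2 f=8, (0,4) g=3 f=8, (0,5) g=4 f=8, (1,1) g=1 f=8, (1,6) g=4 f=6, (2,2) g=1 f=6, (2,3) g=2 f=6, (2,4) g=3 f=6, (2,5) g=4 f=6]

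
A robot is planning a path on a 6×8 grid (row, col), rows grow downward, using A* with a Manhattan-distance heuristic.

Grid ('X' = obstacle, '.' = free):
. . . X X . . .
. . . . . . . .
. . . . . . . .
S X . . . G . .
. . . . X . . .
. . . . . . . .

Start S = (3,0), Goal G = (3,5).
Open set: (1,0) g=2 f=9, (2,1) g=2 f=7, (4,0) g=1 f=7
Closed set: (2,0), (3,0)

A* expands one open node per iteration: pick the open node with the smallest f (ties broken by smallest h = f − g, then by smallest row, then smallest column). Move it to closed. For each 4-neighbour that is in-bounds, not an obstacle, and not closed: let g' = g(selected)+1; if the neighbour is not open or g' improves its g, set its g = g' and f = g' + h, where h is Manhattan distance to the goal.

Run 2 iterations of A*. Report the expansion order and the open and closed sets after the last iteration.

order=[(2,1) → (2,2)]; open=[(1,0) g=2 f=9, (1,1) g=3 f=9, (1,2) g=4 f=9, (2,3) g=4 f=7, (3,2) g=4 f=7, (4,0) g=1 f=7]; closed=[(2,0), (2,1), (2,2), (3,0)]

step 1: expand (2,1) (f=7, h=5) → closed; open now [(1,0) g=2 f=9, (1,1) g=3 f=9, (2,2) g=3 f=7, (4,0) g=1 f=7]
step 2: expand (2,2) (f=7, h=4) → closed; open now [(1,0) g=2 f=9, (1,1) g=3 f=9, (1,2) g=4 f=9, (2,3) g=4 f=7, (3,2) g=4 f=7, (4,0) g=1 f=7]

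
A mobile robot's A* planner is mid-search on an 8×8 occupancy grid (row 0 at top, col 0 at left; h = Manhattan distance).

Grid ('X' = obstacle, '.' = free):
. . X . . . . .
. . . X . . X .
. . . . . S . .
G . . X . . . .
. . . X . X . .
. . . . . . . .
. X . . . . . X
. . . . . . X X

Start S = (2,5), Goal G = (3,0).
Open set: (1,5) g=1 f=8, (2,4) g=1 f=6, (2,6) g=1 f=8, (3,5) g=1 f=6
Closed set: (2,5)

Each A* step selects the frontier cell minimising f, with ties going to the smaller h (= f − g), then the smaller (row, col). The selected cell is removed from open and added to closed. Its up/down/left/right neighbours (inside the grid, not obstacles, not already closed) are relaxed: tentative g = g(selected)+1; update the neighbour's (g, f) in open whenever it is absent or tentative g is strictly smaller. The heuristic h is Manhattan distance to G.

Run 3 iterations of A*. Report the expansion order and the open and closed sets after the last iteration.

order=[(2,4) → (2,3) → (2,2)]; open=[(1,2) g=4 f=8, (1,4) g=2 f=8, (1,5) g=1 f=8, (2,1) g=4 f=6, (2,6) g=1 f=8, (3,2) g=4 f=6, (3,4) g=2 f=6, (3,5) g=1 f=6]; closed=[(2,2), (2,3), (2,4), (2,5)]

step 1: expand (2,4) (f=6, h=5) → closed; open now [(1,4) g=2 f=8, (1,5) g=1 f=8, (2,3) g=2 f=6, (2,6) g=1 f=8, (3,4) g=2 f=6, (3,5) g=1 f=6]
step 2: expand (2,3) (f=6, h=4) → closed; open now [(1,4) g=2 f=8, (1,5) g=1 f=8, (2,2) g=3 f=6, (2,6) g=1 f=8, (3,4) g=2 f=6, (3,5) g=1 f=6]
step 3: expand (2,2) (f=6, h=3) → closed; open now [(1,2) g=4 f=8, (1,4) g=2 f=8, (1,5) g=1 f=8, (2,1) g=4 f=6, (2,6) g=1 f=8, (3,2) g=4 f=6, (3,4) g=2 f=6, (3,5) g=1 f=6]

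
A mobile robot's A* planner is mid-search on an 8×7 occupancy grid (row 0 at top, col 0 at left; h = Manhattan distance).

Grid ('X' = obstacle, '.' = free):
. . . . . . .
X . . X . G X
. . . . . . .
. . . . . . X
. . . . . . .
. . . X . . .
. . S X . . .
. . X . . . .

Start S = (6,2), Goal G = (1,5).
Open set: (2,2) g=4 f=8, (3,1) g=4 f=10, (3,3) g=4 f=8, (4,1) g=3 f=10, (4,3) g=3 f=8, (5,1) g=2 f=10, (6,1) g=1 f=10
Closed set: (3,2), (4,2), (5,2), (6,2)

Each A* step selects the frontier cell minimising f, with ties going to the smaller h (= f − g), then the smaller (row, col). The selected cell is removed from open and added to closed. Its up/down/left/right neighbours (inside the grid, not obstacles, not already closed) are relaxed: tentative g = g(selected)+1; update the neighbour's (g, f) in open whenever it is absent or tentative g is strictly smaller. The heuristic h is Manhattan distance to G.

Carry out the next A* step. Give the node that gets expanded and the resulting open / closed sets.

expanded=(2,2); open=[(1,2) g=5 f=8, (2,1) g=5 f=10, (2,3) g=5 f=8, (3,1) g=4 f=10, (3,3) g=4 f=8, (4,1) g=3 f=10, (4,3) g=3 f=8, (5,1) g=2 f=10, (6,1) g=1 f=10]; closed=[(2,2), (3,2), (4,2), (5,2), (6,2)]

step 1: expand (2,2) (f=8, h=4) → closed; open now [(1,2) g=5 f=8, (2,1) g=5 f=10, (2,3) g=5 f=8, (3,1) g=4 f=10, (3,3) g=4 f=8, (4,1) g=3 f=10, (4,3) g=3 f=8, (5,1) g=2 f=10, (6,1) g=1 f=10]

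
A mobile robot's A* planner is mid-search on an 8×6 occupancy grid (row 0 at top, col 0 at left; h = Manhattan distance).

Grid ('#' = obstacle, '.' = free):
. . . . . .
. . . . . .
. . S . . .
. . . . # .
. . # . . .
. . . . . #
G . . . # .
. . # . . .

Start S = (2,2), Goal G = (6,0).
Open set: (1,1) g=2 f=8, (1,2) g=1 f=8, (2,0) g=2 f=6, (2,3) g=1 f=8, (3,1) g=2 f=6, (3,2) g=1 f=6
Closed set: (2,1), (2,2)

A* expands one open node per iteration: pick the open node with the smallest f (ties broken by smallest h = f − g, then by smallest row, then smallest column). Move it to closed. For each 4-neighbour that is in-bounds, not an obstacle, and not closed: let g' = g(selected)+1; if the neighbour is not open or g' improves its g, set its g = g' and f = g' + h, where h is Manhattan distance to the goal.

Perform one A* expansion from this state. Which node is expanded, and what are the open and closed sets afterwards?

expanded=(2,0); open=[(1,0) g=3 f=8, (1,1) g=2 f=8, (1,2) g=1 f=8, (2,3) g=1 f=8, (3,0) g=3 f=6, (3,1) g=2 f=6, (3,2) g=1 f=6]; closed=[(2,0), (2,1), (2,2)]

step 1: expand (2,0) (f=6, h=4) → closed; open now [(1,0) g=3 f=8, (1,1) g=2 f=8, (1,2) g=1 f=8, (2,3) g=1 f=8, (3,0) g=3 f=6, (3,1) g=2 f=6, (3,2) g=1 f=6]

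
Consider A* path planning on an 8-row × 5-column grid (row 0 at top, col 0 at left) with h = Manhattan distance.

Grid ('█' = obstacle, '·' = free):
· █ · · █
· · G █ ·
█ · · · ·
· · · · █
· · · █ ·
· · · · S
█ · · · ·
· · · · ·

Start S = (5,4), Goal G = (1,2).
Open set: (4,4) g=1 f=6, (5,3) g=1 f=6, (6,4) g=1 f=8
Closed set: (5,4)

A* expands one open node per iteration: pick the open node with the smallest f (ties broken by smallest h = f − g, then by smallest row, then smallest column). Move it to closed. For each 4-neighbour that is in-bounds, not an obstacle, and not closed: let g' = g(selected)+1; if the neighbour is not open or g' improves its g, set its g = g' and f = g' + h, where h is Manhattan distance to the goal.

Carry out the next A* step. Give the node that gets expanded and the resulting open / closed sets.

expanded=(4,4); open=[(5,3) g=1 f=6, (6,4) g=1 f=8]; closed=[(4,4), (5,4)]

step 1: expand (4,4) (f=6, h=5) → closed; open now [(5,3) g=1 f=6, (6,4) g=1 f=8]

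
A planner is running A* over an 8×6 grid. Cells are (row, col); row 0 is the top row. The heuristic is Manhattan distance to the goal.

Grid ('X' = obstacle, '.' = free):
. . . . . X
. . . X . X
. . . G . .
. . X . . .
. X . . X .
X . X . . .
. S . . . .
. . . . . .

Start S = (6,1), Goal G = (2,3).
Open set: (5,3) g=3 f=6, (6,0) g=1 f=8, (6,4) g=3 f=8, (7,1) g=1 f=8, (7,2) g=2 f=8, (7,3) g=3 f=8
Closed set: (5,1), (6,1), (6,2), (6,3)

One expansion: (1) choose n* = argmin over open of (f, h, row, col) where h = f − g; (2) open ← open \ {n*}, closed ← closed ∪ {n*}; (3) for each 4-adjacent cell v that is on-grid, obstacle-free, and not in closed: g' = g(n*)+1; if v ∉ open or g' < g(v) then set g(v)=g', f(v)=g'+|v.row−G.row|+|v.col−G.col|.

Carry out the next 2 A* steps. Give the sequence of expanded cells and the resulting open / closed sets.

step 1: expand (5,3) (f=6, h=3) → closed; open now [(4,3) g=4 f=6, (5,4) g=4 f=8, (6,0) g=1 f=8, (6,4) g=3 f=8, (7,1) g=1 f=8, (7,2) g=2 f=8, (7,3) g=3 f=8]
step 2: expand (4,3) (f=6, h=2) → closed; open now [(3,3) g=5 f=6, (4,2) g=5 f=8, (5,4) g=4 f=8, (6,0) g=1 f=8, (6,4) g=3 f=8, (7,1) g=1 f=8, (7,2) g=2 f=8, (7,3) g=3 f=8]

order=[(5,3) → (4,3)]; open=[(3,3) g=5 f=6, (4,2) g=5 f=8, (5,4) g=4 f=8, (6,0) g=1 f=8, (6,4) g=3 f=8, (7,1) g=1 f=8, (7,2) g=2 f=8, (7,3) g=3 f=8]; closed=[(4,3), (5,1), (5,3), (6,1), (6,2), (6,3)]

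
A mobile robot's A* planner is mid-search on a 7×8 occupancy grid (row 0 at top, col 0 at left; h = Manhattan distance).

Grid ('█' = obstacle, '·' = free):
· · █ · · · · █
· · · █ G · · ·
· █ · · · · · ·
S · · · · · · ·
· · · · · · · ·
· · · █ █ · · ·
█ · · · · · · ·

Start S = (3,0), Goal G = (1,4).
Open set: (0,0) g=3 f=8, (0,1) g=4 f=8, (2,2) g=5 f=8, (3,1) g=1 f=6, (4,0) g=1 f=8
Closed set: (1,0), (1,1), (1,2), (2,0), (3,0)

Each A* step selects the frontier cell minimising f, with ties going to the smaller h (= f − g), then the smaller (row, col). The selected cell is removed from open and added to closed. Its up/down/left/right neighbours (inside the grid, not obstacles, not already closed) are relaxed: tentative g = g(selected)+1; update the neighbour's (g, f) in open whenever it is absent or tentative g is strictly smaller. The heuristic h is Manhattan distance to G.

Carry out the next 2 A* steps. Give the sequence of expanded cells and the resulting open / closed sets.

order=[(3,1) → (3,2)]; open=[(0,0) g=3 f=8, (0,1) g=4 f=8, (2,2) g=3 f=6, (3,3) g=3 f=6, (4,0) g=1 f=8, (4,1) g=2 f=8, (4,2) g=3 f=8]; closed=[(1,0), (1,1), (1,2), (2,0), (3,0), (3,1), (3,2)]

step 1: expand (3,1) (f=6, h=5) → closed; open now [(0,0) g=3 f=8, (0,1) g=4 f=8, (2,2) g=5 f=8, (3,2) g=2 f=6, (4,0) g=1 f=8, (4,1) g=2 f=8]
step 2: expand (3,2) (f=6, h=4) → closed; open now [(0,0) g=3 f=8, (0,1) g=4 f=8, (2,2) g=3 f=6, (3,3) g=3 f=6, (4,0) g=1 f=8, (4,1) g=2 f=8, (4,2) g=3 f=8]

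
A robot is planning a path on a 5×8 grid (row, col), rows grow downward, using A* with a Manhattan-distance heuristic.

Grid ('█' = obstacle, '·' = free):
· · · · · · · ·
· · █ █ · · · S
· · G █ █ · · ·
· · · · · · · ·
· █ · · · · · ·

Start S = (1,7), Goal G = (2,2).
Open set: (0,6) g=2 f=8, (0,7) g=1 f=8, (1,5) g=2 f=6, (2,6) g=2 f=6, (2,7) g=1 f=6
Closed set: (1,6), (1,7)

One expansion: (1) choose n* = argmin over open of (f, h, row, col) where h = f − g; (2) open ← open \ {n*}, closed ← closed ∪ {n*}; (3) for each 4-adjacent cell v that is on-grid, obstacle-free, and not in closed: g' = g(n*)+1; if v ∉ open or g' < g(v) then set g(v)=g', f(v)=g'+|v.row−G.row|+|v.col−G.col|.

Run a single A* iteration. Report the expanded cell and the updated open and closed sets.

step 1: expand (1,5) (f=6, h=4) → closed; open now [(0,5) g=3 f=8, (0,6) g=2 f=8, (0,7) g=1 f=8, (1,4) g=3 f=6, (2,5) g=3 f=6, (2,6) g=2 f=6, (2,7) g=1 f=6]

expanded=(1,5); open=[(0,5) g=3 f=8, (0,6) g=2 f=8, (0,7) g=1 f=8, (1,4) g=3 f=6, (2,5) g=3 f=6, (2,6) g=2 f=6, (2,7) g=1 f=6]; closed=[(1,5), (1,6), (1,7)]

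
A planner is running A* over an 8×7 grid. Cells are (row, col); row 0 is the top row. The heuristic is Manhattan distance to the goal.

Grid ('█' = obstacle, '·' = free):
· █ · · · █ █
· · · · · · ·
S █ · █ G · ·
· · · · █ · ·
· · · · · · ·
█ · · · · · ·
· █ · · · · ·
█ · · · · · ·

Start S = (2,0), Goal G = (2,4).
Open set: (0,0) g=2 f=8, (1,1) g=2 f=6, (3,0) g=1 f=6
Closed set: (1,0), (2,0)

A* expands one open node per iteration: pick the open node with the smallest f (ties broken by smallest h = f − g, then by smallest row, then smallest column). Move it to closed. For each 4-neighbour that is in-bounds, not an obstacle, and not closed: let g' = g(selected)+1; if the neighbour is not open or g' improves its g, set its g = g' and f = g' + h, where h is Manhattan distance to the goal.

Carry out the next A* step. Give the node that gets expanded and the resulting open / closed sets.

expanded=(1,1); open=[(0,0) g=2 f=8, (1,2) g=3 f=6, (3,0) g=1 f=6]; closed=[(1,0), (1,1), (2,0)]

step 1: expand (1,1) (f=6, h=4) → closed; open now [(0,0) g=2 f=8, (1,2) g=3 f=6, (3,0) g=1 f=6]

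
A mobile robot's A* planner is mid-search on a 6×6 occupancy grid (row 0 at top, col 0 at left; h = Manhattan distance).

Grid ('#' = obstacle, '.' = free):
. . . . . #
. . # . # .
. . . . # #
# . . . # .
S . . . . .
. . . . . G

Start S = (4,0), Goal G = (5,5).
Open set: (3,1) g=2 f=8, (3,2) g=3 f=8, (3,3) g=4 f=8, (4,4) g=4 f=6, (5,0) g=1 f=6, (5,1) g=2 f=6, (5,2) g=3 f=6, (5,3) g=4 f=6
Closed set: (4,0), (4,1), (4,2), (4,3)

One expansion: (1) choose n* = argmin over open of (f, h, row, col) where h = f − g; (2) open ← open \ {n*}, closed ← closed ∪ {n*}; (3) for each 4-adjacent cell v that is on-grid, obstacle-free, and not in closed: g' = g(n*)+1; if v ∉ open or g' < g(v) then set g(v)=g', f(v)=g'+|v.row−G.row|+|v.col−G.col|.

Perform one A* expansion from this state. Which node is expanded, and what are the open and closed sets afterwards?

expanded=(4,4); open=[(3,1) g=2 f=8, (3,2) g=3 f=8, (3,3) g=4 f=8, (4,5) g=5 f=6, (5,0) g=1 f=6, (5,1) g=2 f=6, (5,2) g=3 f=6, (5,3) g=4 f=6, (5,4) g=5 f=6]; closed=[(4,0), (4,1), (4,2), (4,3), (4,4)]

step 1: expand (4,4) (f=6, h=2) → closed; open now [(3,1) g=2 f=8, (3,2) g=3 f=8, (3,3) g=4 f=8, (4,5) g=5 f=6, (5,0) g=1 f=6, (5,1) g=2 f=6, (5,2) g=3 f=6, (5,3) g=4 f=6, (5,4) g=5 f=6]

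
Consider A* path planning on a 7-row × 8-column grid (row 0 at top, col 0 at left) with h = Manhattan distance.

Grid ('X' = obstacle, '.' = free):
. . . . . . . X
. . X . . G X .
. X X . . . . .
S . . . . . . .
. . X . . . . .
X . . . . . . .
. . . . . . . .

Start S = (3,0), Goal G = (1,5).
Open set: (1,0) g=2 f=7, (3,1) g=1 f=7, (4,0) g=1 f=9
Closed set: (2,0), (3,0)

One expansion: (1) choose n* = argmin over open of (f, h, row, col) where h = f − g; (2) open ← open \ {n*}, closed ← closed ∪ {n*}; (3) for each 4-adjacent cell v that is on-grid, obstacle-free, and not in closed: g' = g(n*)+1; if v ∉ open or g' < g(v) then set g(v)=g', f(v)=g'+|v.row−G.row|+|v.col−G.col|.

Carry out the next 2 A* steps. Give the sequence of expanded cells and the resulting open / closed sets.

step 1: expand (1,0) (f=7, h=5) → closed; open now [(0,0) g=3 f=9, (1,1) g=3 f=7, (3,1) g=1 f=7, (4,0) g=1 f=9]
step 2: expand (1,1) (f=7, h=4) → closed; open now [(0,0) g=3 f=9, (0,1) g=4 f=9, (3,1) g=1 f=7, (4,0) g=1 f=9]

order=[(1,0) → (1,1)]; open=[(0,0) g=3 f=9, (0,1) g=4 f=9, (3,1) g=1 f=7, (4,0) g=1 f=9]; closed=[(1,0), (1,1), (2,0), (3,0)]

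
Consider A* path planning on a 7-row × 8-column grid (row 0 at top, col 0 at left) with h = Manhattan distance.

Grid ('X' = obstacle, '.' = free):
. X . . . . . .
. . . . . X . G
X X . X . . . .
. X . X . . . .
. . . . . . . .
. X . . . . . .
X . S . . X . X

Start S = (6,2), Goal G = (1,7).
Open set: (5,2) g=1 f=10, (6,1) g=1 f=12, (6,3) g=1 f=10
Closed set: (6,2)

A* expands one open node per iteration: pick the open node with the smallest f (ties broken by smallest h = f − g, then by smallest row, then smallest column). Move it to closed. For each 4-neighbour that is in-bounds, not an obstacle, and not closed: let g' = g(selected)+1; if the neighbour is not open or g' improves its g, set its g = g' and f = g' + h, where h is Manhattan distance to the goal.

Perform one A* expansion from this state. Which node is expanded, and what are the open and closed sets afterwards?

expanded=(5,2); open=[(4,2) g=2 f=10, (5,3) g=2 f=10, (6,1) g=1 f=12, (6,3) g=1 f=10]; closed=[(5,2), (6,2)]

step 1: expand (5,2) (f=10, h=9) → closed; open now [(4,2) g=2 f=10, (5,3) g=2 f=10, (6,1) g=1 f=12, (6,3) g=1 f=10]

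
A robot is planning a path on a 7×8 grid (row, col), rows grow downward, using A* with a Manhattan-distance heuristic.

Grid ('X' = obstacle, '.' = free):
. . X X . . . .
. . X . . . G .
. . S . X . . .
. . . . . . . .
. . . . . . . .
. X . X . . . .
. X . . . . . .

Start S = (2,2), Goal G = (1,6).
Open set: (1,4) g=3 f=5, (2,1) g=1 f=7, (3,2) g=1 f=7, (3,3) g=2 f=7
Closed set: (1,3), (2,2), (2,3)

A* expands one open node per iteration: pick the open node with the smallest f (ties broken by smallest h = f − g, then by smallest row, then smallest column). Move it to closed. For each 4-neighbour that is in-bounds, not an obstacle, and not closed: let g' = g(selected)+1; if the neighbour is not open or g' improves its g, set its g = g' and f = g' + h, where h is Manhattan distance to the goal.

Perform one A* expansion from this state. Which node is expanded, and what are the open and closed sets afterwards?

expanded=(1,4); open=[(0,4) g=4 f=7, (1,5) g=4 f=5, (2,1) g=1 f=7, (3,2) g=1 f=7, (3,3) g=2 f=7]; closed=[(1,3), (1,4), (2,2), (2,3)]

step 1: expand (1,4) (f=5, h=2) → closed; open now [(0,4) g=4 f=7, (1,5) g=4 f=5, (2,1) g=1 f=7, (3,2) g=1 f=7, (3,3) g=2 f=7]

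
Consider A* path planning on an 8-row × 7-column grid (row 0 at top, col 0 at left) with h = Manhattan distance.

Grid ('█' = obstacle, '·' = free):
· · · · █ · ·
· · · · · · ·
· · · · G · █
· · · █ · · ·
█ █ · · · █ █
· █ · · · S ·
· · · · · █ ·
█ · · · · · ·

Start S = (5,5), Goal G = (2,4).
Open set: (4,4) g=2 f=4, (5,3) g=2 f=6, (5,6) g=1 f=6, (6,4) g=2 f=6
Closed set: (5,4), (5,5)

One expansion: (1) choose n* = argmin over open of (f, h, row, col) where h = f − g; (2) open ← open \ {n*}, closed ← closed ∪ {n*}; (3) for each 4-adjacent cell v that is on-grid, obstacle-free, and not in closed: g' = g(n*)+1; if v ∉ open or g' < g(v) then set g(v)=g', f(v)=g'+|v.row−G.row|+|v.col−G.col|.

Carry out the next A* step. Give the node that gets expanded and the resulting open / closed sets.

step 1: expand (4,4) (f=4, h=2) → closed; open now [(3,4) g=3 f=4, (4,3) g=3 f=6, (5,3) g=2 f=6, (5,6) g=1 f=6, (6,4) g=2 f=6]

expanded=(4,4); open=[(3,4) g=3 f=4, (4,3) g=3 f=6, (5,3) g=2 f=6, (5,6) g=1 f=6, (6,4) g=2 f=6]; closed=[(4,4), (5,4), (5,5)]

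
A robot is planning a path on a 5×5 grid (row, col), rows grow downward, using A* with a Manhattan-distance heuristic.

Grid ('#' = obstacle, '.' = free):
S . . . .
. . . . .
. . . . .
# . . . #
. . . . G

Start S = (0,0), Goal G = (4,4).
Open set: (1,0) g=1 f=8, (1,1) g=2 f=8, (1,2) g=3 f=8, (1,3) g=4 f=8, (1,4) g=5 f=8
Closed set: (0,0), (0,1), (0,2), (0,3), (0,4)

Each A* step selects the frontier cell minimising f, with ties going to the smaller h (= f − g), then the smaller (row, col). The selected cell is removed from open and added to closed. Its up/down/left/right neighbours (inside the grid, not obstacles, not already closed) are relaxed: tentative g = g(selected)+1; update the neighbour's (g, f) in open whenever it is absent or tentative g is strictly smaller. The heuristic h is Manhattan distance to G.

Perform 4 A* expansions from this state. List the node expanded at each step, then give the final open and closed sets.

order=[(1,4) → (2,4) → (1,3) → (2,3)]; open=[(1,0) g=1 f=8, (1,1) g=2 f=8, (1,2) g=3 f=8, (2,2) g=6 f=10, (3,3) g=6 f=8]; closed=[(0,0), (0,1), (0,2), (0,3), (0,4), (1,3), (1,4), (2,3), (2,4)]

step 1: expand (1,4) (f=8, h=3) → closed; open now [(1,0) g=1 f=8, (1,1) g=2 f=8, (1,2) g=3 f=8, (1,3) g=4 f=8, (2,4) g=6 f=8]
step 2: expand (2,4) (f=8, h=2) → closed; open now [(1,0) g=1 f=8, (1,1) g=2 f=8, (1,2) g=3 f=8, (1,3) g=4 f=8, (2,3) g=7 f=10]
step 3: expand (1,3) (f=8, h=4) → closed; open now [(1,0) g=1 f=8, (1,1) g=2 f=8, (1,2) g=3 f=8, (2,3) g=5 f=8]
step 4: expand (2,3) (f=8, h=3) → closed; open now [(1,0) g=1 f=8, (1,1) g=2 f=8, (1,2) g=3 f=8, (2,2) g=6 f=10, (3,3) g=6 f=8]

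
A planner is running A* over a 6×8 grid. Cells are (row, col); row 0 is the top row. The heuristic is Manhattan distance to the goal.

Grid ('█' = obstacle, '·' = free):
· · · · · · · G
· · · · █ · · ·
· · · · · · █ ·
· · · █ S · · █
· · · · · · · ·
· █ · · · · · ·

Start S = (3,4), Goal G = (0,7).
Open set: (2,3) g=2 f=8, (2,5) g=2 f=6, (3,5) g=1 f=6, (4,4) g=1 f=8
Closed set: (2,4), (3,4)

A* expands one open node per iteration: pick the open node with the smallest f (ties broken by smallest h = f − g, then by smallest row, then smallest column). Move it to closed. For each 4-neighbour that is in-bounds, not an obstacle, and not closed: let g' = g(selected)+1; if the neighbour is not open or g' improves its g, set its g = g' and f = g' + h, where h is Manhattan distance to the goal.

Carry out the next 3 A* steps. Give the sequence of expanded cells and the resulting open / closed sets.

step 1: expand (2,5) (f=6, h=4) → closed; open now [(1,5) g=3 f=6, (2,3) g=2 f=8, (3,5) g=1 f=6, (4,4) g=1 f=8]
step 2: expand (1,5) (f=6, h=3) → closed; open now [(0,5) g=4 f=6, (1,6) g=4 f=6, (2,3) g=2 f=8, (3,5) g=1 f=6, (4,4) g=1 f=8]
step 3: expand (0,5) (f=6, h=2) → closed; open now [(0,4) g=5 f=8, (0,6) g=5 f=6, (1,6) g=4 f=6, (2,3) g=2 f=8, (3,5) g=1 f=6, (4,4) g=1 f=8]

order=[(2,5) → (1,5) → (0,5)]; open=[(0,4) g=5 f=8, (0,6) g=5 f=6, (1,6) g=4 f=6, (2,3) g=2 f=8, (3,5) g=1 f=6, (4,4) g=1 f=8]; closed=[(0,5), (1,5), (2,4), (2,5), (3,4)]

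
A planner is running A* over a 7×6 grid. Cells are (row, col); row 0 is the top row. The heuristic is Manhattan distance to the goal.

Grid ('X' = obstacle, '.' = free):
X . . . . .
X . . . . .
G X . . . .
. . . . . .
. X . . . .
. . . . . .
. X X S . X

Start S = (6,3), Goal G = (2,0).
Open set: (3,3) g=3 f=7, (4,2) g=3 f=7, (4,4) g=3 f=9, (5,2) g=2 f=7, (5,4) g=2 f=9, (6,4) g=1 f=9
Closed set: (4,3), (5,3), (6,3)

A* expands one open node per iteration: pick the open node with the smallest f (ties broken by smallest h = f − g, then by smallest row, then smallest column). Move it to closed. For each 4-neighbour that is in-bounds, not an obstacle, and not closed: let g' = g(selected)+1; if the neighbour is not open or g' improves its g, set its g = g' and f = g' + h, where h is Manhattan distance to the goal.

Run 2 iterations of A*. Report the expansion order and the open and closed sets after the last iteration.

step 1: expand (3,3) (f=7, h=4) → closed; open now [(2,3) g=4 f=7, (3,2) g=4 f=7, (3,4) g=4 f=9, (4,2) g=3 f=7, (4,4) g=3 f=9, (5,2) g=2 f=7, (5,4) g=2 f=9, (6,4) g=1 f=9]
step 2: expand (2,3) (f=7, h=3) → closed; open now [(1,3) g=5 f=9, (2,2) g=5 f=7, (2,4) g=5 f=9, (3,2) g=4 f=7, (3,4) g=4 f=9, (4,2) g=3 f=7, (4,4) g=3 f=9, (5,2) g=2 f=7, (5,4) g=2 f=9, (6,4) g=1 f=9]

order=[(3,3) → (2,3)]; open=[(1,3) g=5 f=9, (2,2) g=5 f=7, (2,4) g=5 f=9, (3,2) g=4 f=7, (3,4) g=4 f=9, (4,2) g=3 f=7, (4,4) g=3 f=9, (5,2) g=2 f=7, (5,4) g=2 f=9, (6,4) g=1 f=9]; closed=[(2,3), (3,3), (4,3), (5,3), (6,3)]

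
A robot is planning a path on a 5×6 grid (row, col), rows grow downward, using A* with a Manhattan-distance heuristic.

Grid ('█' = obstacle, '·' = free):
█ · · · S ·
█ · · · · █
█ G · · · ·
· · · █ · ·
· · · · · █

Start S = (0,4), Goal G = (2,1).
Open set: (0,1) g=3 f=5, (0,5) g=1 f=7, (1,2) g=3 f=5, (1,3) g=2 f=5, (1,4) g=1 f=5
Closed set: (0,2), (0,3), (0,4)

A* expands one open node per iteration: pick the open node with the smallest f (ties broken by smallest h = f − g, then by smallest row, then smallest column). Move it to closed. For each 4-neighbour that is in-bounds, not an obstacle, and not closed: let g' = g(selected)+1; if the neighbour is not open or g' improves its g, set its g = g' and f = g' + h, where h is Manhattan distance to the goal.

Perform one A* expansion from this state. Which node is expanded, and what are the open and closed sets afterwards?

step 1: expand (0,1) (f=5, h=2) → closed; open now [(0,5) g=1 f=7, (1,1) g=4 f=5, (1,2) g=3 f=5, (1,3) g=2 f=5, (1,4) g=1 f=5]

expanded=(0,1); open=[(0,5) g=1 f=7, (1,1) g=4 f=5, (1,2) g=3 f=5, (1,3) g=2 f=5, (1,4) g=1 f=5]; closed=[(0,1), (0,2), (0,3), (0,4)]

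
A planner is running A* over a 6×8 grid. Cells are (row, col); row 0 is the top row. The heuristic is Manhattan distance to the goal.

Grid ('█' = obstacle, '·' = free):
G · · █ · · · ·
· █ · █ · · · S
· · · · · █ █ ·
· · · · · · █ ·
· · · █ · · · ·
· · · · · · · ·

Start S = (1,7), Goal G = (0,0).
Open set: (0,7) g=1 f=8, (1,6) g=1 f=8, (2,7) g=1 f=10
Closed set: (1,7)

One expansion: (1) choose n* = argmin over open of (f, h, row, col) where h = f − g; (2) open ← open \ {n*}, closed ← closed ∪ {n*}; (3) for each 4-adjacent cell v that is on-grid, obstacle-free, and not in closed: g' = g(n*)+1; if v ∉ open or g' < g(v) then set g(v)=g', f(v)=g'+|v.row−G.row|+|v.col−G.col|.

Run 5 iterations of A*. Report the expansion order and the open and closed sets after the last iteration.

step 1: expand (0,7) (f=8, h=7) → closed; open now [(0,6) g=2 f=8, (1,6) g=1 f=8, (2,7) g=1 f=10]
step 2: expand (0,6) (f=8, h=6) → closed; open now [(0,5) g=3 f=8, (1,6) g=1 f=8, (2,7) g=1 f=10]
step 3: expand (0,5) (f=8, h=5) → closed; open now [(0,4) g=4 f=8, (1,5) g=4 f=10, (1,6) g=1 f=8, (2,7) g=1 f=10]
step 4: expand (0,4) (f=8, h=4) → closed; open now [(1,4) g=5 f=10, (1,5) g=4 f=10, (1,6) g=1 f=8, (2,7) g=1 f=10]
step 5: expand (1,6) (f=8, h=7) → closed; open now [(1,4) g=5 f=10, (1,5) g=2 f=8, (2,7) g=1 f=10]

order=[(0,7) → (0,6) → (0,5) → (0,4) → (1,6)]; open=[(1,4) g=5 f=10, (1,5) g=2 f=8, (2,7) g=1 f=10]; closed=[(0,4), (0,5), (0,6), (0,7), (1,6), (1,7)]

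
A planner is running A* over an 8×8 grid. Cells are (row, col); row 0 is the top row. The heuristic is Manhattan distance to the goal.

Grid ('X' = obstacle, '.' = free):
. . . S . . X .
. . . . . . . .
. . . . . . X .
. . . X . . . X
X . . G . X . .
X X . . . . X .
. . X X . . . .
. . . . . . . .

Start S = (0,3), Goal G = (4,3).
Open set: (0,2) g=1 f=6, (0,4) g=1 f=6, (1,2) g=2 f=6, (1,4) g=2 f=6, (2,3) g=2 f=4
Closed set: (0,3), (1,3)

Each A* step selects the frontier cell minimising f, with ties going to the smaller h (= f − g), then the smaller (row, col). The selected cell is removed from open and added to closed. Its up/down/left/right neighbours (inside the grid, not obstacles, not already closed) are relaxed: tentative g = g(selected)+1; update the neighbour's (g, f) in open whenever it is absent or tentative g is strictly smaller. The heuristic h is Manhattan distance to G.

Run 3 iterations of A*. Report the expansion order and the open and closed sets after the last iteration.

step 1: expand (2,3) (f=4, h=2) → closed; open now [(0,2) g=1 f=6, (0,4) g=1 f=6, (1,2) g=2 f=6, (1,4) g=2 f=6, (2,2) g=3 f=6, (2,4) g=3 f=6]
step 2: expand (2,2) (f=6, h=3) → closed; open now [(0,2) g=1 f=6, (0,4) g=1 f=6, (1,2) g=2 f=6, (1,4) g=2 f=6, (2,1) g=4 f=8, (2,4) g=3 f=6, (3,2) g=4 f=6]
step 3: expand (3,2) (f=6, h=2) → closed; open now [(0,2) g=1 f=6, (0,4) g=1 f=6, (1,2) g=2 f=6, (1,4) g=2 f=6, (2,1) g=4 f=8, (2,4) g=3 f=6, (3,1) g=5 f=8, (4,2) g=5 f=6]

order=[(2,3) → (2,2) → (3,2)]; open=[(0,2) g=1 f=6, (0,4) g=1 f=6, (1,2) g=2 f=6, (1,4) g=2 f=6, (2,1) g=4 f=8, (2,4) g=3 f=6, (3,1) g=5 f=8, (4,2) g=5 f=6]; closed=[(0,3), (1,3), (2,2), (2,3), (3,2)]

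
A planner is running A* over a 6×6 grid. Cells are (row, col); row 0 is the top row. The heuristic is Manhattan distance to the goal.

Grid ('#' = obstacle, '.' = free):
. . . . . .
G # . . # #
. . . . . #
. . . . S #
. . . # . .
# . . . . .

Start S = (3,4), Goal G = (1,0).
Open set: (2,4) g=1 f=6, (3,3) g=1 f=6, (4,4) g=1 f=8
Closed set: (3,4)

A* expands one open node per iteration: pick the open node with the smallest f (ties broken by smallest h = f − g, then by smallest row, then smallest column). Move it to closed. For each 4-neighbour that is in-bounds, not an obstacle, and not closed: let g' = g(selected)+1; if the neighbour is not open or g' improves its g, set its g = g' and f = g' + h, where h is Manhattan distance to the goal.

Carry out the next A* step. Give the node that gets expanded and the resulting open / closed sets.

step 1: expand (2,4) (f=6, h=5) → closed; open now [(2,3) g=2 f=6, (3,3) g=1 f=6, (4,4) g=1 f=8]

expanded=(2,4); open=[(2,3) g=2 f=6, (3,3) g=1 f=6, (4,4) g=1 f=8]; closed=[(2,4), (3,4)]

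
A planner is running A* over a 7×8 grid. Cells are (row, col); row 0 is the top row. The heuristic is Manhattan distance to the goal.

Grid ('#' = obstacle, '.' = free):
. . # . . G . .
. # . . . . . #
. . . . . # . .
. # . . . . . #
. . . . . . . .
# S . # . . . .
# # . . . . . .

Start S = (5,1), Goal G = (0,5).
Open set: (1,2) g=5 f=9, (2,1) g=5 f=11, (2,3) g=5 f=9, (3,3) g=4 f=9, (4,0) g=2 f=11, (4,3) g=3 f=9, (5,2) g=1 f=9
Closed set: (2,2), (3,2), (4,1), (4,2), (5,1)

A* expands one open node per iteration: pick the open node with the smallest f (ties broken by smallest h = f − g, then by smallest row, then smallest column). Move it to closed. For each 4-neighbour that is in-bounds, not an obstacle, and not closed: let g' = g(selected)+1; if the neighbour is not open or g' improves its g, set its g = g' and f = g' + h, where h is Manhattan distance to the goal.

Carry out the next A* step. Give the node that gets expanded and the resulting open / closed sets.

step 1: expand (1,2) (f=9, h=4) → closed; open now [(1,3) g=6 f=9, (2,1) g=5 f=11, (2,3) g=5 f=9, (3,3) g=4 f=9, (4,0) g=2 f=11, (4,3) g=3 f=9, (5,2) g=1 f=9]

expanded=(1,2); open=[(1,3) g=6 f=9, (2,1) g=5 f=11, (2,3) g=5 f=9, (3,3) g=4 f=9, (4,0) g=2 f=11, (4,3) g=3 f=9, (5,2) g=1 f=9]; closed=[(1,2), (2,2), (3,2), (4,1), (4,2), (5,1)]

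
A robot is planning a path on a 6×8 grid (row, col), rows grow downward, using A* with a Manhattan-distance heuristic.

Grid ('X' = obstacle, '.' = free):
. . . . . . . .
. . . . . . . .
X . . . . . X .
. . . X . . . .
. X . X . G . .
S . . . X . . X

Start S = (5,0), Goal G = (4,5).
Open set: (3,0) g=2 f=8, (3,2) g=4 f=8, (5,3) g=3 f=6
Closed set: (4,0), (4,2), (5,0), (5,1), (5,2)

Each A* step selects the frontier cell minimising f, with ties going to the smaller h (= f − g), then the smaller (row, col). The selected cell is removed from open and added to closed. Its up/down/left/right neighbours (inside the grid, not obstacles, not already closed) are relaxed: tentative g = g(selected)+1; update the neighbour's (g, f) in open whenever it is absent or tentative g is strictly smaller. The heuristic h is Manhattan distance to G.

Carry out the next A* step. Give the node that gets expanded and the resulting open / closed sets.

step 1: expand (5,3) (f=6, h=3) → closed; open now [(3,0) g=2 f=8, (3,2) g=4 f=8]

expanded=(5,3); open=[(3,0) g=2 f=8, (3,2) g=4 f=8]; closed=[(4,0), (4,2), (5,0), (5,1), (5,2), (5,3)]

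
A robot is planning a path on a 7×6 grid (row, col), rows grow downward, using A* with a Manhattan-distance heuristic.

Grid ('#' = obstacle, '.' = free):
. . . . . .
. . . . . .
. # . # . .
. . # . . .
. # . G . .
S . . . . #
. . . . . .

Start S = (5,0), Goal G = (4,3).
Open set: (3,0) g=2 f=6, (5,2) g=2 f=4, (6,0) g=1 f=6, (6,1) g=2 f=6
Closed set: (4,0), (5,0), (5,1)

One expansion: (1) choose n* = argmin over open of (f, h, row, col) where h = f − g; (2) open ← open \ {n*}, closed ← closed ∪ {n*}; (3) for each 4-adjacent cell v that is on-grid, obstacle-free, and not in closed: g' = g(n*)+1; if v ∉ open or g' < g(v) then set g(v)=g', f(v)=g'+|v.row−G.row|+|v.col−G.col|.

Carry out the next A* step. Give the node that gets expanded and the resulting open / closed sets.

step 1: expand (5,2) (f=4, h=2) → closed; open now [(3,0) g=2 f=6, (4,2) g=3 f=4, (5,3) g=3 f=4, (6,0) g=1 f=6, (6,1) g=2 f=6, (6,2) g=3 f=6]

expanded=(5,2); open=[(3,0) g=2 f=6, (4,2) g=3 f=4, (5,3) g=3 f=4, (6,0) g=1 f=6, (6,1) g=2 f=6, (6,2) g=3 f=6]; closed=[(4,0), (5,0), (5,1), (5,2)]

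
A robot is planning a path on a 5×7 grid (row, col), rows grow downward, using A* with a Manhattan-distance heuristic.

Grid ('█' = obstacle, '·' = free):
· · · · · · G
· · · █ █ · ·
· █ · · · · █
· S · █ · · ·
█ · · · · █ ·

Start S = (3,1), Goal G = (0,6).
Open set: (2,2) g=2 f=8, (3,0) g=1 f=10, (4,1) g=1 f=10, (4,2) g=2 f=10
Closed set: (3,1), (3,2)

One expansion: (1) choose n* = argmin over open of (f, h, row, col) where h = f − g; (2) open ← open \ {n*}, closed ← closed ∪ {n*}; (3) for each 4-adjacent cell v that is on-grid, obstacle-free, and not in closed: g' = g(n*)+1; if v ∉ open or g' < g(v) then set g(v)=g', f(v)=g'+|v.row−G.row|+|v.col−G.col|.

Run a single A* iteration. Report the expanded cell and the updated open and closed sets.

step 1: expand (2,2) (f=8, h=6) → closed; open now [(1,2) g=3 f=8, (2,3) g=3 f=8, (3,0) g=1 f=10, (4,1) g=1 f=10, (4,2) g=2 f=10]

expanded=(2,2); open=[(1,2) g=3 f=8, (2,3) g=3 f=8, (3,0) g=1 f=10, (4,1) g=1 f=10, (4,2) g=2 f=10]; closed=[(2,2), (3,1), (3,2)]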